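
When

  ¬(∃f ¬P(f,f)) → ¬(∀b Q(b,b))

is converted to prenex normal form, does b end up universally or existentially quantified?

Rewrite implications/biconditionals: A → B as ¬A ∨ B.
  ¬¬(∃f ¬P(f,f)) ∨ ¬(∀b Q(b,b))
Push ¬ through the quantifiers and connectives to reach negation normal form:
  (∃f ¬P(f,f)) ∨ (∃b ¬Q(b,b))
All bound variables are already distinct, so no renaming is needed.
Extract every quantifier outward, since the variables are now distinct and don't occur free across branches:
  ∃f ∃b (¬P(f,f) ∨ ¬Q(b,b))
The quantifier ∀b sits under an odd number of negations (counting the antecedent side of each →), so it flips to ∃b.

existential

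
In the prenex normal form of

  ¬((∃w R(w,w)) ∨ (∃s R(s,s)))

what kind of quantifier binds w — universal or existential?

Drive negations inward (¬∀x A ≡ ∃x ¬A, ¬∃x A ≡ ∀x ¬A, De Morgan for ∧/∨):
  (∀w ¬R(w,w)) ∧ (∀s ¬R(s,s))
All bound variables are already distinct, so no renaming is needed.
Extract every quantifier outward, since the variables are now distinct and don't occur free across branches:
  ∀w ∀s (¬R(w,w) ∧ ¬R(s,s))
The quantifier ∃w sits under an odd number of negations, so it flips to ∀w.

universal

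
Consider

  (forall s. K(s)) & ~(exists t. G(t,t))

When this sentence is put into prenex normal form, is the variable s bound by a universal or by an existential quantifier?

Push ¬ through the quantifiers and connectives to reach negation normal form:
  (forall s. K(s)) & (forall t. ~G(t,t))
Pull the quantifiers to the front (each side's bound variable is not free in the other side):
  forall s. forall t. (K(s) & ~G(t,t))
The quantifier forall s sits under an even number of negations, so it remains universal.

universal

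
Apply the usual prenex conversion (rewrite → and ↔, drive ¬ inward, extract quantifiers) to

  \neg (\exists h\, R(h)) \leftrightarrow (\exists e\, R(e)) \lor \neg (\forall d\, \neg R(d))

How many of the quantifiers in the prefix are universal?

3

First replace A → B with ¬A ∨ B; A ↔ B as (¬A ∨ B) ∧ (¬B ∨ A).
  (\neg \neg (\exists h\, R(h)) \lor (\exists e\, R(e)) \lor \neg (\forall d\, \neg R(d))) \land (\neg ((\exists e\, R(e)) \lor \neg (\forall d\, \neg R(d))) \lor \neg (\exists h\, R(h)))
Push ¬ through the quantifiers and connectives to reach negation normal form:
  ((\exists h\, R(h)) \lor (\exists e\, R(e)) \lor (\exists d\, R(d))) \land ((\forall e\, \neg R(e)) \land (\forall d\, \neg R(d)) \lor (\forall h\, \neg R(h)))
Standardize variables apart so no two quantifiers bind the same name: e↦r, d↦z, h↦z1.
  ((\exists h\, R(h)) \lor (\exists e\, R(e)) \lor (\exists d\, R(d))) \land ((\forall r\, \neg R(r)) \land (\forall z\, \neg R(z)) \lor (\forall z1\, \neg R(z1)))
Pull the quantifiers to the front (each side's bound variable is not free in the other side):
  \exists h\, \exists e\, \exists d\, \forall r\, \forall z\, \forall z1\, ((R(h) \lor R(e) \lor R(d)) \land (\neg R(r) \land \neg R(z) \lor \neg R(z1)))
The prefix is \exists h \exists e \exists d \forall r \forall z \forall z1: 3 universal, 3 existential.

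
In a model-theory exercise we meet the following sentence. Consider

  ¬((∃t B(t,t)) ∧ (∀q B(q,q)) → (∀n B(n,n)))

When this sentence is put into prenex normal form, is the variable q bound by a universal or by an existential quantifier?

universal

Rewrite implications/biconditionals: A → B as ¬A ∨ B.
  ¬(¬((∃t B(t,t)) ∧ (∀q B(q,q))) ∨ (∀n B(n,n)))
Move each ¬ inward, flipping quantifiers it crosses:
  (∃t B(t,t)) ∧ (∀q B(q,q)) ∧ (∃n ¬B(n,n))
Pull the quantifiers to the front (each side's bound variable is not free in the other side):
  ∃t ∀q ∃n (B(t,t) ∧ B(q,q) ∧ ¬B(n,n))
The quantifier ∀q sits under an even number of negations (counting the antecedent side of each →), so it remains universal.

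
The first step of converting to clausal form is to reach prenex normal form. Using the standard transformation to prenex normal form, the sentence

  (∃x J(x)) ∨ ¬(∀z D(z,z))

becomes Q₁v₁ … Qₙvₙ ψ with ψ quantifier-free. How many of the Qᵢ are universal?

0

Push ¬ through the quantifiers and connectives to reach negation normal form:
  (∃x J(x)) ∨ (∃z ¬D(z,z))
Pull the quantifiers to the front (each side's bound variable is not free in the other side):
  ∃x ∃z (J(x) ∨ ¬D(z,z))
The prefix is ∃x ∃z: 0 universal, 2 existential.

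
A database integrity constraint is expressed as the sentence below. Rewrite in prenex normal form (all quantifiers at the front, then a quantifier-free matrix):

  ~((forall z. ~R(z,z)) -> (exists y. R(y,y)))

Eliminate → and ↔ using ¬ and ∨.
  ~(~(forall z. ~R(z,z)) | (exists y. R(y,y)))
Move each ¬ inward, flipping quantifiers it crosses:
  (forall z. ~R(z,z)) & (forall y. ~R(y,y))
Finally move all quantifiers to the prefix:
  forall z. forall y. (~R(z,z) & ~R(y,y))

forall z. forall y. (~R(z,z) & ~R(y,y))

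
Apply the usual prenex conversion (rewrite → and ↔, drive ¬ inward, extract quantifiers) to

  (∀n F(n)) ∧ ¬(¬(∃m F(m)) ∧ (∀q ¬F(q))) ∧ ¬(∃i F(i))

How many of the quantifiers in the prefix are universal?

2

Push ¬ through the quantifiers and connectives to reach negation normal form:
  (∀n F(n)) ∧ ((∃m F(m)) ∨ (∃q F(q))) ∧ (∀i ¬F(i))
Finally move all quantifiers to the prefix:
  ∀n ∃m ∃q ∀i (F(n) ∧ (F(m) ∨ F(q)) ∧ ¬F(i))
The prefix is ∀n ∃m ∃q ∀i: 2 universal, 2 existential.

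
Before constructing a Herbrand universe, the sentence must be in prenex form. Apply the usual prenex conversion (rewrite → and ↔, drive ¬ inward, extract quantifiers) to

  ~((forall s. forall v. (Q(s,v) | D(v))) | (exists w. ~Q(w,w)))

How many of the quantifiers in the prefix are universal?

1

Drive negations inward (¬∀x A ≡ ∃x ¬A, ¬∃x A ≡ ∀x ¬A, De Morgan for ∧/∨):
  (exists s. exists v. (~Q(s,v) & ~D(v))) & (forall w. Q(w,w))
All bound variables are already distinct, so no renaming is needed.
Finally move all quantifiers to the prefix:
  exists s. exists v. forall w. (~Q(s,v) & ~D(v) & Q(w,w))
The prefix is exists s exists v forall w: 1 universal, 2 existential.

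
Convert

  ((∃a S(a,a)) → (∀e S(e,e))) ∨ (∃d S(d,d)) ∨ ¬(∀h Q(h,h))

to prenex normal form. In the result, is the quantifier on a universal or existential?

Eliminate → and ↔ using ¬ and ∨.
  ¬(∃a S(a,a)) ∨ (∀e S(e,e)) ∨ (∃d S(d,d)) ∨ ¬(∀h Q(h,h))
Move each ¬ inward, flipping quantifiers it crosses:
  (∀a ¬S(a,a)) ∨ (∀e S(e,e)) ∨ (∃d S(d,d)) ∨ (∃h ¬Q(h,h))
All bound variables are already distinct, so no renaming is needed.
Extract every quantifier outward, since the variables are now distinct and don't occur free across branches:
  ∀a ∀e ∃d ∃h (¬S(a,a) ∨ S(e,e) ∨ S(d,d) ∨ ¬Q(h,h))
The quantifier ∃a sits under an odd number of negations (counting the antecedent side of each →), so it flips to ∀a.

universal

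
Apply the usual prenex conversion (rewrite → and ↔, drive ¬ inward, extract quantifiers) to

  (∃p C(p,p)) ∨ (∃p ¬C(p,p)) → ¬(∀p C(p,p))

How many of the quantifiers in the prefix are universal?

2

First replace A → B with ¬A ∨ B.
  ¬((∃p C(p,p)) ∨ (∃p ¬C(p,p))) ∨ ¬(∀p C(p,p))
Drive negations inward (¬∀x A ≡ ∃x ¬A, ¬∃x A ≡ ∀x ¬A, De Morgan for ∧/∨):
  (∀p ¬C(p,p)) ∧ (∀p C(p,p)) ∨ (∃p ¬C(p,p))
Give each quantifier a distinct variable: p↦x1, p↦s.
  (∀p ¬C(p,p)) ∧ (∀x1 C(x1,x1)) ∨ (∃s ¬C(s,s))
Pull the quantifiers to the front (each side's bound variable is not free in the other side):
  ∀p ∀x1 ∃s (¬C(p,p) ∧ C(x1,x1) ∨ ¬C(s,s))
The prefix is ∀p ∀x1 ∃s: 2 universal, 1 existential.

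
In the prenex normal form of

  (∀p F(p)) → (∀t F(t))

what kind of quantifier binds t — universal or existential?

First replace A → B with ¬A ∨ B.
  ¬(∀p F(p)) ∨ (∀t F(t))
Drive negations inward (¬∀x A ≡ ∃x ¬A, ¬∃x A ≡ ∀x ¬A, De Morgan for ∧/∨):
  (∃p ¬F(p)) ∨ (∀t F(t))
Pull the quantifiers to the front (each side's bound variable is not free in the other side):
  ∃p ∀t (¬F(p) ∨ F(t))
The quantifier ∀t sits under an even number of negations (counting the antecedent side of each →), so it remains universal.

universal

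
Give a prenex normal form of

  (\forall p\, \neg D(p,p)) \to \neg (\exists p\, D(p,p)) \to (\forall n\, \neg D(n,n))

First replace A → B with ¬A ∨ B.
  \neg (\forall p\, \neg D(p,p)) \lor \neg \neg (\exists p\, D(p,p)) \lor (\forall n\, \neg D(n,n))
Drive negations inward (¬∀x A ≡ ∃x ¬A, ¬∃x A ≡ ∀x ¬A, De Morgan for ∧/∨):
  (\exists p\, D(p,p)) \lor (\exists p\, D(p,p)) \lor (\forall n\, \neg D(n,n))
Rename bound variables to avoid capture: p↦t.
  (\exists p\, D(p,p)) \lor (\exists t\, D(t,t)) \lor (\forall n\, \neg D(n,n))
Finally move all quantifiers to the prefix:
  \exists p\, \exists t\, \forall n\, (D(p,p) \lor D(t,t) \lor \neg D(n,n))

\exists p\, \exists t\, \forall n\, (D(p,p) \lor D(t,t) \lor \neg D(n,n))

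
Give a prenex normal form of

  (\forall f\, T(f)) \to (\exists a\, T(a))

Eliminate → and ↔ using ¬ and ∨.
  \neg (\forall f\, T(f)) \lor (\exists a\, T(a))
Drive negations inward (¬∀x A ≡ ∃x ¬A, ¬∃x A ≡ ∀x ¬A, De Morgan for ∧/∨):
  (\exists f\, \neg T(f)) \lor (\exists a\, T(a))
Pull the quantifiers to the front (each side's bound variable is not free in the other side):
  \exists f\, \exists a\, (\neg T(f) \lor T(a))

\exists f\, \exists a\, (\neg T(f) \lor T(a))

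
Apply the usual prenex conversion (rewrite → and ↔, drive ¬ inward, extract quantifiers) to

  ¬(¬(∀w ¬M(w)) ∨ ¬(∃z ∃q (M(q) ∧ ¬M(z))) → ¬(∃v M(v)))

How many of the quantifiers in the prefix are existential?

2

Rewrite implications/biconditionals: A → B as ¬A ∨ B.
  ¬(¬(¬(∀w ¬M(w)) ∨ ¬(∃z ∃q (M(q) ∧ ¬M(z)))) ∨ ¬(∃v M(v)))
Drive negations inward (¬∀x A ≡ ∃x ¬A, ¬∃x A ≡ ∀x ¬A, De Morgan for ∧/∨):
  ((∃w M(w)) ∨ (∀z ∀q (¬M(q) ∨ M(z)))) ∧ (∃v M(v))
Extract every quantifier outward, since the variables are now distinct and don't occur free across branches:
  ∃w ∀z ∀q ∃v ((M(w) ∨ ¬M(q) ∨ M(z)) ∧ M(v))
The prefix is ∃w ∀z ∀q ∃v: 2 universal, 2 existential.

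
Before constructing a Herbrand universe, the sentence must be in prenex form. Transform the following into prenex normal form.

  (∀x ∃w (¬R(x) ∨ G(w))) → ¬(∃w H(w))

Rewrite implications/biconditionals: A → B as ¬A ∨ B.
  ¬(∀x ∃w (¬R(x) ∨ G(w))) ∨ ¬(∃w H(w))
Push ¬ through the quantifiers and connectives to reach negation normal form:
  (∃x ∀w (R(x) ∧ ¬G(w))) ∨ (∀w ¬H(w))
Give each quantifier a distinct variable: w↦u1.
  (∃x ∀w (R(x) ∧ ¬G(w))) ∨ (∀u1 ¬H(u1))
Extract every quantifier outward, since the variables are now distinct and don't occur free across branches:
  ∃x ∀w ∀u1 (R(x) ∧ ¬G(w) ∨ ¬H(u1))

∃x ∀w ∀u1 (R(x) ∧ ¬G(w) ∨ ¬H(u1))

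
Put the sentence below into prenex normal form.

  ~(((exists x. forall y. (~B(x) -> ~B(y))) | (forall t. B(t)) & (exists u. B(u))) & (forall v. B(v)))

forall x. exists y. exists t. forall u. exists v. (~B(x) & B(y) & (~B(t) | ~B(u)) | ~B(v))

Eliminate → and ↔ using ¬ and ∨.
  ~(((exists x. forall y. (~~B(x) | ~B(y))) | (forall t. B(t)) & (exists u. B(u))) & (forall v. B(v)))
Drive negations inward (¬∀x A ≡ ∃x ¬A, ¬∃x A ≡ ∀x ¬A, De Morgan for ∧/∨):
  (forall x. exists y. (~B(x) & B(y))) & ((exists t. ~B(t)) | (forall u. ~B(u))) | (exists v. ~B(v))
All bound variables are already distinct, so no renaming is needed.
Extract every quantifier outward, since the variables are now distinct and don't occur free across branches:
  forall x. exists y. exists t. forall u. exists v. (~B(x) & B(y) & (~B(t) | ~B(u)) | ~B(v))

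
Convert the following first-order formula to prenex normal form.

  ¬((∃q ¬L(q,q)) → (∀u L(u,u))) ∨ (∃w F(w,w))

∃q ∃u ∃w (¬L(q,q) ∧ ¬L(u,u) ∨ F(w,w))

Rewrite implications/biconditionals: A → B as ¬A ∨ B.
  ¬(¬(∃q ¬L(q,q)) ∨ (∀u L(u,u))) ∨ (∃w F(w,w))
Drive negations inward (¬∀x A ≡ ∃x ¬A, ¬∃x A ≡ ∀x ¬A, De Morgan for ∧/∨):
  (∃q ¬L(q,q)) ∧ (∃u ¬L(u,u)) ∨ (∃w F(w,w))
Extract every quantifier outward, since the variables are now distinct and don't occur free across branches:
  ∃q ∃u ∃w (¬L(q,q) ∧ ¬L(u,u) ∨ F(w,w))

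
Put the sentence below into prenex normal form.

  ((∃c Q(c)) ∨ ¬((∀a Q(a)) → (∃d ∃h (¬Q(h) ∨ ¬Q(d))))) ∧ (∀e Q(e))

First replace A → B with ¬A ∨ B.
  ((∃c Q(c)) ∨ ¬(¬(∀a Q(a)) ∨ (∃d ∃h (¬Q(h) ∨ ¬Q(d))))) ∧ (∀e Q(e))
Drive negations inward (¬∀x A ≡ ∃x ¬A, ¬∃x A ≡ ∀x ¬A, De Morgan for ∧/∨):
  ((∃c Q(c)) ∨ (∀a Q(a)) ∧ (∀d ∀h (Q(h) ∧ Q(d)))) ∧ (∀e Q(e))
All bound variables are already distinct, so no renaming is needed.
Extract every quantifier outward, since the variables are now distinct and don't occur free across branches:
  ∃c ∀a ∀d ∀h ∀e ((Q(c) ∨ Q(a) ∧ Q(h) ∧ Q(d)) ∧ Q(e))

∃c ∀a ∀d ∀h ∀e ((Q(c) ∨ Q(a) ∧ Q(h) ∧ Q(d)) ∧ Q(e))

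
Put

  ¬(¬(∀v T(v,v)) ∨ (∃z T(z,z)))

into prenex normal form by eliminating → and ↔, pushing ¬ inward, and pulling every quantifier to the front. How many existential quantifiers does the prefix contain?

0

Move each ¬ inward, flipping quantifiers it crosses:
  (∀v T(v,v)) ∧ (∀z ¬T(z,z))
Extract every quantifier outward, since the variables are now distinct and don't occur free across branches:
  ∀v ∀z (T(v,v) ∧ ¬T(z,z))
The prefix is ∀v ∀z: 2 universal, 0 existential.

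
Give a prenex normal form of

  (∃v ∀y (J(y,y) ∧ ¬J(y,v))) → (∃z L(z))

∀v ∃y ∃z (¬J(y,y) ∨ J(y,v) ∨ L(z))

Rewrite implications/biconditionals: A → B as ¬A ∨ B.
  ¬(∃v ∀y (J(y,y) ∧ ¬J(y,v))) ∨ (∃z L(z))
Push ¬ through the quantifiers and connectives to reach negation normal form:
  (∀v ∃y (¬J(y,y) ∨ J(y,v))) ∨ (∃z L(z))
Pull the quantifiers to the front (each side's bound variable is not free in the other side):
  ∀v ∃y ∃z (¬J(y,y) ∨ J(y,v) ∨ L(z))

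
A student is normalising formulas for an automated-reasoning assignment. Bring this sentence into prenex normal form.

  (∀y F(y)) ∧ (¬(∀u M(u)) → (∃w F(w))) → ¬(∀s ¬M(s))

First replace A → B with ¬A ∨ B.
  ¬((∀y F(y)) ∧ (¬¬(∀u M(u)) ∨ (∃w F(w)))) ∨ ¬(∀s ¬M(s))
Drive negations inward (¬∀x A ≡ ∃x ¬A, ¬∃x A ≡ ∀x ¬A, De Morgan for ∧/∨):
  (∃y ¬F(y)) ∨ (∃u ¬M(u)) ∧ (∀w ¬F(w)) ∨ (∃s M(s))
Extract every quantifier outward, since the variables are now distinct and don't occur free across branches:
  ∃y ∃u ∀w ∃s (¬F(y) ∨ ¬M(u) ∧ ¬F(w) ∨ M(s))

∃y ∃u ∀w ∃s (¬F(y) ∨ ¬M(u) ∧ ¬F(w) ∨ M(s))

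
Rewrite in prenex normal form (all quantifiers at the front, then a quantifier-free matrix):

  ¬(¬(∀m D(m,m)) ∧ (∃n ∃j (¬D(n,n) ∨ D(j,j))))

∀m ∀n ∀j (D(m,m) ∨ D(n,n) ∧ ¬D(j,j))

Drive negations inward (¬∀x A ≡ ∃x ¬A, ¬∃x A ≡ ∀x ¬A, De Morgan for ∧/∨):
  (∀m D(m,m)) ∨ (∀n ∀j (D(n,n) ∧ ¬D(j,j)))
All bound variables are already distinct, so no renaming is needed.
Finally move all quantifiers to the prefix:
  ∀m ∀n ∀j (D(m,m) ∨ D(n,n) ∧ ¬D(j,j))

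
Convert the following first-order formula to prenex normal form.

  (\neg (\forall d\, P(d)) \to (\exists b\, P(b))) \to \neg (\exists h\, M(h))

\exists d\, \forall b\, \forall h\, (\neg P(d) \land \neg P(b) \lor \neg M(h))

First replace A → B with ¬A ∨ B.
  \neg (\neg \neg (\forall d\, P(d)) \lor (\exists b\, P(b))) \lor \neg (\exists h\, M(h))
Move each ¬ inward, flipping quantifiers it crosses:
  (\exists d\, \neg P(d)) \land (\forall b\, \neg P(b)) \lor (\forall h\, \neg M(h))
All bound variables are already distinct, so no renaming is needed.
Extract every quantifier outward, since the variables are now distinct and don't occur free across branches:
  \exists d\, \forall b\, \forall h\, (\neg P(d) \land \neg P(b) \lor \neg M(h))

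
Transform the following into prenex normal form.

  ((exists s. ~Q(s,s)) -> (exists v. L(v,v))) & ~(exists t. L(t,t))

Rewrite implications/biconditionals: A → B as ¬A ∨ B.
  (~(exists s. ~Q(s,s)) | (exists v. L(v,v))) & ~(exists t. L(t,t))
Move each ¬ inward, flipping quantifiers it crosses:
  ((forall s. Q(s,s)) | (exists v. L(v,v))) & (forall t. ~L(t,t))
All bound variables are already distinct, so no renaming is needed.
Extract every quantifier outward, since the variables are now distinct and don't occur free across branches:
  forall s. exists v. forall t. ((Q(s,s) | L(v,v)) & ~L(t,t))

forall s. exists v. forall t. ((Q(s,s) | L(v,v)) & ~L(t,t))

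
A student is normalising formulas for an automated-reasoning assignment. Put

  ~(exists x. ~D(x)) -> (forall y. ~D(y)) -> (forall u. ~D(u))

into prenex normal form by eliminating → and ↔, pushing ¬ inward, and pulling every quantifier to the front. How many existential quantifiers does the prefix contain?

First replace A → B with ¬A ∨ B.
  ~~(exists x. ~D(x)) | ~(forall y. ~D(y)) | (forall u. ~D(u))
Push ¬ through the quantifiers and connectives to reach negation normal form:
  (exists x. ~D(x)) | (exists y. D(y)) | (forall u. ~D(u))
All bound variables are already distinct, so no renaming is needed.
Finally move all quantifiers to the prefix:
  exists x. exists y. forall u. (~D(x) | D(y) | ~D(u))
The prefix is exists x exists y forall u: 1 universal, 2 existential.

2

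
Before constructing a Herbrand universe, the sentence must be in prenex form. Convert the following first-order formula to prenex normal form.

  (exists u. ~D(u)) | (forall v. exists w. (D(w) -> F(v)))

Eliminate → and ↔ using ¬ and ∨.
  (exists u. ~D(u)) | (forall v. exists w. (~D(w) | F(v)))
Finally move all quantifiers to the prefix:
  exists u. forall v. exists w. (~D(u) | ~D(w) | F(v))

exists u. forall v. exists w. (~D(u) | ~D(w) | F(v))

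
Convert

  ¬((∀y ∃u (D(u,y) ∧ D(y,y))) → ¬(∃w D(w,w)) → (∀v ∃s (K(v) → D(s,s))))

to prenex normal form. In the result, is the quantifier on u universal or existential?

existential

Rewrite implications/biconditionals: A → B as ¬A ∨ B.
  ¬(¬(∀y ∃u (D(u,y) ∧ D(y,y))) ∨ ¬¬(∃w D(w,w)) ∨ (∀v ∃s (¬K(v) ∨ D(s,s))))
Move each ¬ inward, flipping quantifiers it crosses:
  (∀y ∃u (D(u,y) ∧ D(y,y))) ∧ (∀w ¬D(w,w)) ∧ (∃v ∀s (K(v) ∧ ¬D(s,s)))
Extract every quantifier outward, since the variables are now distinct and don't occur free across branches:
  ∀y ∃u ∀w ∃v ∀s (D(u,y) ∧ D(y,y) ∧ ¬D(w,w) ∧ K(v) ∧ ¬D(s,s))
The quantifier ∃u sits under an even number of negations (counting the antecedent side of each →), so it remains existential.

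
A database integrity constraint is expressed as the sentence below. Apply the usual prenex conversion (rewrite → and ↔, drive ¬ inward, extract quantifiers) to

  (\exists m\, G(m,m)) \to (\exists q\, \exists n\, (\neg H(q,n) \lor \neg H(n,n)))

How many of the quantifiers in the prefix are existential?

First replace A → B with ¬A ∨ B.
  \neg (\exists m\, G(m,m)) \lor (\exists q\, \exists n\, (\neg H(q,n) \lor \neg H(n,n)))
Drive negations inward (¬∀x A ≡ ∃x ¬A, ¬∃x A ≡ ∀x ¬A, De Morgan for ∧/∨):
  (\forall m\, \neg G(m,m)) \lor (\exists q\, \exists n\, (\neg H(q,n) \lor \neg H(n,n)))
Extract every quantifier outward, since the variables are now distinct and don't occur free across branches:
  \forall m\, \exists q\, \exists n\, (\neg G(m,m) \lor \neg H(q,n) \lor \neg H(n,n))
The prefix is \forall m \exists q \exists n: 1 universal, 2 existential.

2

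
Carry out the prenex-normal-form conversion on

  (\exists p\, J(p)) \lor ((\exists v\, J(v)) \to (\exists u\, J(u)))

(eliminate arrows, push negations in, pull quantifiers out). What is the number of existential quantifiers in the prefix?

Rewrite implications/biconditionals: A → B as ¬A ∨ B.
  (\exists p\, J(p)) \lor \neg (\exists v\, J(v)) \lor (\exists u\, J(u))
Move each ¬ inward, flipping quantifiers it crosses:
  (\exists p\, J(p)) \lor (\forall v\, \neg J(v)) \lor (\exists u\, J(u))
Pull the quantifiers to the front (each side's bound variable is not free in the other side):
  \exists p\, \forall v\, \exists u\, (J(p) \lor \neg J(v) \lor J(u))
The prefix is \exists p \forall v \exists u: 1 universal, 2 existential.

2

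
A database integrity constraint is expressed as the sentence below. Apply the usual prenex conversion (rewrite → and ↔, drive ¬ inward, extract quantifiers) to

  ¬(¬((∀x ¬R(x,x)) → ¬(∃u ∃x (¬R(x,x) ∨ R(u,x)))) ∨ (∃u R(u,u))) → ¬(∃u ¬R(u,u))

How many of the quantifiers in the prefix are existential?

3

First replace A → B with ¬A ∨ B.
  ¬¬(¬(¬(∀x ¬R(x,x)) ∨ ¬(∃u ∃x (¬R(x,x) ∨ R(u,x)))) ∨ (∃u R(u,u))) ∨ ¬(∃u ¬R(u,u))
Move each ¬ inward, flipping quantifiers it crosses:
  (∀x ¬R(x,x)) ∧ (∃u ∃x (¬R(x,x) ∨ R(u,x))) ∨ (∃u R(u,u)) ∨ (∀u R(u,u))
Rename bound variables to avoid capture: x↦b, u↦z, u↦q.
  (∀x ¬R(x,x)) ∧ (∃u ∃b (¬R(b,b) ∨ R(u,b))) ∨ (∃z R(z,z)) ∨ (∀q R(q,q))
Extract every quantifier outward, since the variables are now distinct and don't occur free across branches:
  ∀x ∃u ∃b ∃z ∀q (¬R(x,x) ∧ (¬R(b,b) ∨ R(u,b)) ∨ R(z,z) ∨ R(q,q))
The prefix is ∀x ∃u ∃b ∃z ∀q: 2 universal, 3 existential.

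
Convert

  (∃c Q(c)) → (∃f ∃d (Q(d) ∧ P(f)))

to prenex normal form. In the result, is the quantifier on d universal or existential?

First replace A → B with ¬A ∨ B.
  ¬(∃c Q(c)) ∨ (∃f ∃d (Q(d) ∧ P(f)))
Move each ¬ inward, flipping quantifiers it crosses:
  (∀c ¬Q(c)) ∨ (∃f ∃d (Q(d) ∧ P(f)))
All bound variables are already distinct, so no renaming is needed.
Extract every quantifier outward, since the variables are now distinct and don't occur free across branches:
  ∀c ∃f ∃d (¬Q(c) ∨ Q(d) ∧ P(f))
The quantifier ∃d sits under an even number of negations (counting the antecedent side of each →), so it remains existential.

existential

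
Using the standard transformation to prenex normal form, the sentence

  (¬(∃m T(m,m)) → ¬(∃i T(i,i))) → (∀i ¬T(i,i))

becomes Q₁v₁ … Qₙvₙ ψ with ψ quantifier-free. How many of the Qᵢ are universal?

Eliminate → and ↔ using ¬ and ∨.
  ¬(¬¬(∃m T(m,m)) ∨ ¬(∃i T(i,i))) ∨ (∀i ¬T(i,i))
Move each ¬ inward, flipping quantifiers it crosses:
  (∀m ¬T(m,m)) ∧ (∃i T(i,i)) ∨ (∀i ¬T(i,i))
Give each quantifier a distinct variable: i↦t.
  (∀m ¬T(m,m)) ∧ (∃i T(i,i)) ∨ (∀t ¬T(t,t))
Finally move all quantifiers to the prefix:
  ∀m ∃i ∀t (¬T(m,m) ∧ T(i,i) ∨ ¬T(t,t))
The prefix is ∀m ∃i ∀t: 2 universal, 1 existential.

2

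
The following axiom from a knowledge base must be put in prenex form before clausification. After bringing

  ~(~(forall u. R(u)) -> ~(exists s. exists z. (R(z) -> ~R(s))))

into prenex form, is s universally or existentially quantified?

existential

First replace A → B with ¬A ∨ B.
  ~(~~(forall u. R(u)) | ~(exists s. exists z. (~R(z) | ~R(s))))
Drive negations inward (¬∀x A ≡ ∃x ¬A, ¬∃x A ≡ ∀x ¬A, De Morgan for ∧/∨):
  (exists u. ~R(u)) & (exists s. exists z. (~R(z) | ~R(s)))
All bound variables are already distinct, so no renaming is needed.
Finally move all quantifiers to the prefix:
  exists u. exists s. exists z. (~R(u) & (~R(z) | ~R(s)))
The quantifier exists s sits under an even number of negations (counting the antecedent side of each →), so it remains existential.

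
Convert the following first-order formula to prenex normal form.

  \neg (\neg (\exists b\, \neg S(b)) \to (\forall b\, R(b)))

\forall b\, \exists w\, (S(b) \land \neg R(w))

Eliminate → and ↔ using ¬ and ∨.
  \neg (\neg \neg (\exists b\, \neg S(b)) \lor (\forall b\, R(b)))
Drive negations inward (¬∀x A ≡ ∃x ¬A, ¬∃x A ≡ ∀x ¬A, De Morgan for ∧/∨):
  (\forall b\, S(b)) \land (\exists b\, \neg R(b))
Give each quantifier a distinct variable: b↦w.
  (\forall b\, S(b)) \land (\exists w\, \neg R(w))
Extract every quantifier outward, since the variables are now distinct and don't occur free across branches:
  \forall b\, \exists w\, (S(b) \land \neg R(w))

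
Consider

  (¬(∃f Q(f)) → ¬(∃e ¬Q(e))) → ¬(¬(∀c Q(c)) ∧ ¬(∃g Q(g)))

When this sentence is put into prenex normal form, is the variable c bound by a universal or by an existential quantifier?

universal

Rewrite implications/biconditionals: A → B as ¬A ∨ B.
  ¬(¬¬(∃f Q(f)) ∨ ¬(∃e ¬Q(e))) ∨ ¬(¬(∀c Q(c)) ∧ ¬(∃g Q(g)))
Move each ¬ inward, flipping quantifiers it crosses:
  (∀f ¬Q(f)) ∧ (∃e ¬Q(e)) ∨ (∀c Q(c)) ∨ (∃g Q(g))
Finally move all quantifiers to the prefix:
  ∀f ∃e ∀c ∃g (¬Q(f) ∧ ¬Q(e) ∨ Q(c) ∨ Q(g))
The quantifier ∀c sits under an even number of negations (counting the antecedent side of each →), so it remains universal.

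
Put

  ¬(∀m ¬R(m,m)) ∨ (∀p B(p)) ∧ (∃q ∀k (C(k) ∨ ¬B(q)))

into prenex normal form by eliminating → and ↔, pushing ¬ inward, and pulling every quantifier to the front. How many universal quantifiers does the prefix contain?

Drive negations inward (¬∀x A ≡ ∃x ¬A, ¬∃x A ≡ ∀x ¬A, De Morgan for ∧/∨):
  (∃m R(m,m)) ∨ (∀p B(p)) ∧ (∃q ∀k (C(k) ∨ ¬B(q)))
All bound variables are already distinct, so no renaming is needed.
Finally move all quantifiers to the prefix:
  ∃m ∀p ∃q ∀k (R(m,m) ∨ B(p) ∧ (C(k) ∨ ¬B(q)))
The prefix is ∃m ∀p ∃q ∀k: 2 universal, 2 existential.

2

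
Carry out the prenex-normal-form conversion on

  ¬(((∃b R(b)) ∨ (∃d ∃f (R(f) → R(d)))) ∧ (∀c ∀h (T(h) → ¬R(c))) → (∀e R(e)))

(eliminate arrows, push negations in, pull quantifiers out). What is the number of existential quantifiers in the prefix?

4

First replace A → B with ¬A ∨ B.
  ¬(¬(((∃b R(b)) ∨ (∃d ∃f (¬R(f) ∨ R(d)))) ∧ (∀c ∀h (¬T(h) ∨ ¬R(c)))) ∨ (∀e R(e)))
Drive negations inward (¬∀x A ≡ ∃x ¬A, ¬∃x A ≡ ∀x ¬A, De Morgan for ∧/∨):
  ((∃b R(b)) ∨ (∃d ∃f (¬R(f) ∨ R(d)))) ∧ (∀c ∀h (¬T(h) ∨ ¬R(c))) ∧ (∃e ¬R(e))
All bound variables are already distinct, so no renaming is needed.
Pull the quantifiers to the front (each side's bound variable is not free in the other side):
  ∃b ∃d ∃f ∀c ∀h ∃e ((R(b) ∨ ¬R(f) ∨ R(d)) ∧ (¬T(h) ∨ ¬R(c)) ∧ ¬R(e))
The prefix is ∃b ∃d ∃f ∀c ∀h ∃e: 2 universal, 4 existential.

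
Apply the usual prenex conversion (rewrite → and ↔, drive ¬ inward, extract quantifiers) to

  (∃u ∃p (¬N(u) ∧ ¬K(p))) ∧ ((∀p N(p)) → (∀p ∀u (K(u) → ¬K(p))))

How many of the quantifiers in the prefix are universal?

2

Rewrite implications/biconditionals: A → B as ¬A ∨ B.
  (∃u ∃p (¬N(u) ∧ ¬K(p))) ∧ (¬(∀p N(p)) ∨ (∀p ∀u (¬K(u) ∨ ¬K(p))))
Push ¬ through the quantifiers and connectives to reach negation normal form:
  (∃u ∃p (¬N(u) ∧ ¬K(p))) ∧ ((∃p ¬N(p)) ∨ (∀p ∀u (¬K(u) ∨ ¬K(p))))
Give each quantifier a distinct variable: p↦q, p↦y1, u↦v.
  (∃u ∃p (¬N(u) ∧ ¬K(p))) ∧ ((∃q ¬N(q)) ∨ (∀y1 ∀v (¬K(v) ∨ ¬K(y1))))
Pull the quantifiers to the front (each side's bound variable is not free in the other side):
  ∃u ∃p ∃q ∀y1 ∀v (¬N(u) ∧ ¬K(p) ∧ (¬N(q) ∨ ¬K(v) ∨ ¬K(y1)))
The prefix is ∃u ∃p ∃q ∀y1 ∀v: 2 universal, 3 existential.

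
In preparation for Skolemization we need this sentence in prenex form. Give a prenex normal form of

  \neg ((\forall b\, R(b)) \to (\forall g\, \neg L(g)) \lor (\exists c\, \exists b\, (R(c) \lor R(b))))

\forall b\, \exists g\, \forall c\, \forall y\, (R(b) \land L(g) \land \neg R(c) \land \neg R(y))

First replace A → B with ¬A ∨ B.
  \neg (\neg (\forall b\, R(b)) \lor (\forall g\, \neg L(g)) \lor (\exists c\, \exists b\, (R(c) \lor R(b))))
Drive negations inward (¬∀x A ≡ ∃x ¬A, ¬∃x A ≡ ∀x ¬A, De Morgan for ∧/∨):
  (\forall b\, R(b)) \land (\exists g\, L(g)) \land (\forall c\, \forall b\, (\neg R(c) \land \neg R(b)))
Give each quantifier a distinct variable: b↦y.
  (\forall b\, R(b)) \land (\exists g\, L(g)) \land (\forall c\, \forall y\, (\neg R(c) \land \neg R(y)))
Pull the quantifiers to the front (each side's bound variable is not free in the other side):
  \forall b\, \exists g\, \forall c\, \forall y\, (R(b) \land L(g) \land \neg R(c) \land \neg R(y))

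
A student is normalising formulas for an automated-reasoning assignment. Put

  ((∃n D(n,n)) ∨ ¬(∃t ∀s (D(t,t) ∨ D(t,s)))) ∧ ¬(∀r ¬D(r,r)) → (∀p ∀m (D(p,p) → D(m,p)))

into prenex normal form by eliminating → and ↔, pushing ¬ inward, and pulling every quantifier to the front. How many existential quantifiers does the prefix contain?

Rewrite implications/biconditionals: A → B as ¬A ∨ B.
  ¬(((∃n D(n,n)) ∨ ¬(∃t ∀s (D(t,t) ∨ D(t,s)))) ∧ ¬(∀r ¬D(r,r))) ∨ (∀p ∀m (¬D(p,p) ∨ D(m,p)))
Move each ¬ inward, flipping quantifiers it crosses:
  (∀n ¬D(n,n)) ∧ (∃t ∀s (D(t,t) ∨ D(t,s))) ∨ (∀r ¬D(r,r)) ∨ (∀p ∀m (¬D(p,p) ∨ D(m,p)))
All bound variables are already distinct, so no renaming is needed.
Pull the quantifiers to the front (each side's bound variable is not free in the other side):
  ∀n ∃t ∀s ∀r ∀p ∀m (¬D(n,n) ∧ (D(t,t) ∨ D(t,s)) ∨ ¬D(r,r) ∨ ¬D(p,p) ∨ D(m,p))
The prefix is ∀n ∃t ∀s ∀r ∀p ∀m: 5 universal, 1 existential.

1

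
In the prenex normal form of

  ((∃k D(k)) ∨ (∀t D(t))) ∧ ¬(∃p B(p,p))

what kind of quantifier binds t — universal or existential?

universal

Drive negations inward (¬∀x A ≡ ∃x ¬A, ¬∃x A ≡ ∀x ¬A, De Morgan for ∧/∨):
  ((∃k D(k)) ∨ (∀t D(t))) ∧ (∀p ¬B(p,p))
Pull the quantifiers to the front (each side's bound variable is not free in the other side):
  ∃k ∀t ∀p ((D(k) ∨ D(t)) ∧ ¬B(p,p))
The quantifier ∀t sits under an even number of negations, so it remains universal.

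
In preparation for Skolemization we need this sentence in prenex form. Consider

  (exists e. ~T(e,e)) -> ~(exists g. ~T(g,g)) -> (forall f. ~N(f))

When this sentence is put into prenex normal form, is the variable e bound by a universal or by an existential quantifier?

universal

First replace A → B with ¬A ∨ B.
  ~(exists e. ~T(e,e)) | ~~(exists g. ~T(g,g)) | (forall f. ~N(f))
Push ¬ through the quantifiers and connectives to reach negation normal form:
  (forall e. T(e,e)) | (exists g. ~T(g,g)) | (forall f. ~N(f))
All bound variables are already distinct, so no renaming is needed.
Extract every quantifier outward, since the variables are now distinct and don't occur free across branches:
  forall e. exists g. forall f. (T(e,e) | ~T(g,g) | ~N(f))
The quantifier exists e sits under an odd number of negations (counting the antecedent side of each →), so it flips to forall e.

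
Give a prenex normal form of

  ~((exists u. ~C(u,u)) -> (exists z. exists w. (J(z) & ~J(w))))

exists u. forall z. forall w. (~C(u,u) & (~J(z) | J(w)))

Rewrite implications/biconditionals: A → B as ¬A ∨ B.
  ~(~(exists u. ~C(u,u)) | (exists z. exists w. (J(z) & ~J(w))))
Push ¬ through the quantifiers and connectives to reach negation normal form:
  (exists u. ~C(u,u)) & (forall z. forall w. (~J(z) | J(w)))
Pull the quantifiers to the front (each side's bound variable is not free in the other side):
  exists u. forall z. forall w. (~C(u,u) & (~J(z) | J(w)))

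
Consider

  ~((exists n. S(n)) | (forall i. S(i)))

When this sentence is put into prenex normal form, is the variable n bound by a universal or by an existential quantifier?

Push ¬ through the quantifiers and connectives to reach negation normal form:
  (forall n. ~S(n)) & (exists i. ~S(i))
All bound variables are already distinct, so no renaming is needed.
Extract every quantifier outward, since the variables are now distinct and don't occur free across branches:
  forall n. exists i. (~S(n) & ~S(i))
The quantifier exists n sits under an odd number of negations, so it flips to forall n.

universal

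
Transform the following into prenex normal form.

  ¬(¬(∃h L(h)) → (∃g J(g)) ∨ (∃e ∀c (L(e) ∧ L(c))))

∀h ∀g ∀e ∃c (¬L(h) ∧ ¬J(g) ∧ (¬L(e) ∨ ¬L(c)))

First replace A → B with ¬A ∨ B.
  ¬(¬¬(∃h L(h)) ∨ (∃g J(g)) ∨ (∃e ∀c (L(e) ∧ L(c))))
Drive negations inward (¬∀x A ≡ ∃x ¬A, ¬∃x A ≡ ∀x ¬A, De Morgan for ∧/∨):
  (∀h ¬L(h)) ∧ (∀g ¬J(g)) ∧ (∀e ∃c (¬L(e) ∨ ¬L(c)))
All bound variables are already distinct, so no renaming is needed.
Pull the quantifiers to the front (each side's bound variable is not free in the other side):
  ∀h ∀g ∀e ∃c (¬L(h) ∧ ¬J(g) ∧ (¬L(e) ∨ ¬L(c)))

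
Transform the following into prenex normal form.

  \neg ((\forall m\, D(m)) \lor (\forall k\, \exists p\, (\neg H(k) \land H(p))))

Push ¬ through the quantifiers and connectives to reach negation normal form:
  (\exists m\, \neg D(m)) \land (\exists k\, \forall p\, (H(k) \lor \neg H(p)))
All bound variables are already distinct, so no renaming is needed.
Finally move all quantifiers to the prefix:
  \exists m\, \exists k\, \forall p\, (\neg D(m) \land (H(k) \lor \neg H(p)))

\exists m\, \exists k\, \forall p\, (\neg D(m) \land (H(k) \lor \neg H(p)))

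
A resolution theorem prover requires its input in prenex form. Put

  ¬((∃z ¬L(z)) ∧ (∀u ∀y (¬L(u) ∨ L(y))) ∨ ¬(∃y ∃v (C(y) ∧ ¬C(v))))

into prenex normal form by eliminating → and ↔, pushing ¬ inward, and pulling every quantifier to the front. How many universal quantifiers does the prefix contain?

Move each ¬ inward, flipping quantifiers it crosses:
  ((∀z L(z)) ∨ (∃u ∃y (L(u) ∧ ¬L(y)))) ∧ (∃y ∃v (C(y) ∧ ¬C(v)))
Standardize variables apart so no two quantifiers bind the same name: y↦a.
  ((∀z L(z)) ∨ (∃u ∃y (L(u) ∧ ¬L(y)))) ∧ (∃a ∃v (C(a) ∧ ¬C(v)))
Pull the quantifiers to the front (each side's bound variable is not free in the other side):
  ∀z ∃u ∃y ∃a ∃v ((L(z) ∨ L(u) ∧ ¬L(y)) ∧ C(a) ∧ ¬C(v))
The prefix is ∀z ∃u ∃y ∃a ∃v: 1 universal, 4 existential.

1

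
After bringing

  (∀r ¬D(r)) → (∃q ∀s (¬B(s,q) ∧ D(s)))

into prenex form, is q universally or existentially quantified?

existential

Rewrite implications/biconditionals: A → B as ¬A ∨ B.
  ¬(∀r ¬D(r)) ∨ (∃q ∀s (¬B(s,q) ∧ D(s)))
Push ¬ through the quantifiers and connectives to reach negation normal form:
  (∃r D(r)) ∨ (∃q ∀s (¬B(s,q) ∧ D(s)))
All bound variables are already distinct, so no renaming is needed.
Finally move all quantifiers to the prefix:
  ∃r ∃q ∀s (D(r) ∨ ¬B(s,q) ∧ D(s))
The quantifier ∃q sits under an even number of negations (counting the antecedent side of each →), so it remains existential.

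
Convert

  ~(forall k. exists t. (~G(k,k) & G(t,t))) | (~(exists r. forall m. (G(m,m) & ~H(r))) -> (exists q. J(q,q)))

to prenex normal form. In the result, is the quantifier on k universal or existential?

existential

First replace A → B with ¬A ∨ B.
  ~(forall k. exists t. (~G(k,k) & G(t,t))) | ~~(exists r. forall m. (G(m,m) & ~H(r))) | (exists q. J(q,q))
Push ¬ through the quantifiers and connectives to reach negation normal form:
  (exists k. forall t. (G(k,k) | ~G(t,t))) | (exists r. forall m. (G(m,m) & ~H(r))) | (exists q. J(q,q))
Finally move all quantifiers to the prefix:
  exists k. forall t. exists r. forall m. exists q. (G(k,k) | ~G(t,t) | G(m,m) & ~H(r) | J(q,q))
The quantifier forall k sits under an odd number of negations (counting the antecedent side of each →), so it flips to exists k.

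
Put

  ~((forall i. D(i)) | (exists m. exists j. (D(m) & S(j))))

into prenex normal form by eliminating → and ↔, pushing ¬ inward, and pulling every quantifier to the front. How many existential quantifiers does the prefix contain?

1

Drive negations inward (¬∀x A ≡ ∃x ¬A, ¬∃x A ≡ ∀x ¬A, De Morgan for ∧/∨):
  (exists i. ~D(i)) & (forall m. forall j. (~D(m) | ~S(j)))
All bound variables are already distinct, so no renaming is needed.
Finally move all quantifiers to the prefix:
  exists i. forall m. forall j. (~D(i) & (~D(m) | ~S(j)))
The prefix is exists i forall m forall j: 2 universal, 1 existential.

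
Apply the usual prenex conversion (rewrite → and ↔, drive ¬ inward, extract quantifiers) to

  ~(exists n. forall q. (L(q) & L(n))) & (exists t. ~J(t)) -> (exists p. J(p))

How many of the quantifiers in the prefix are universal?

Eliminate → and ↔ using ¬ and ∨.
  ~(~(exists n. forall q. (L(q) & L(n))) & (exists t. ~J(t))) | (exists p. J(p))
Push ¬ through the quantifiers and connectives to reach negation normal form:
  (exists n. forall q. (L(q) & L(n))) | (forall t. J(t)) | (exists p. J(p))
All bound variables are already distinct, so no renaming is needed.
Pull the quantifiers to the front (each side's bound variable is not free in the other side):
  exists n. forall q. forall t. exists p. (L(q) & L(n) | J(t) | J(p))
The prefix is exists n forall q forall t exists p: 2 universal, 2 existential.

2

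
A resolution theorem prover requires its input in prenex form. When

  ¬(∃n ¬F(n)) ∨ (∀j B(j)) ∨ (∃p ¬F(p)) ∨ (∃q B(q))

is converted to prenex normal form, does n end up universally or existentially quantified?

universal

Move each ¬ inward, flipping quantifiers it crosses:
  (∀n F(n)) ∨ (∀j B(j)) ∨ (∃p ¬F(p)) ∨ (∃q B(q))
All bound variables are already distinct, so no renaming is needed.
Pull the quantifiers to the front (each side's bound variable is not free in the other side):
  ∀n ∀j ∃p ∃q (F(n) ∨ B(j) ∨ ¬F(p) ∨ B(q))
The quantifier ∃n sits under an odd number of negations, so it flips to ∀n.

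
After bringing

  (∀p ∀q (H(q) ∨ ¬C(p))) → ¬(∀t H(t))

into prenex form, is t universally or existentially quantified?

Eliminate → and ↔ using ¬ and ∨.
  ¬(∀p ∀q (H(q) ∨ ¬C(p))) ∨ ¬(∀t H(t))
Push ¬ through the quantifiers and connectives to reach negation normal form:
  (∃p ∃q (¬H(q) ∧ C(p))) ∨ (∃t ¬H(t))
All bound variables are already distinct, so no renaming is needed.
Extract every quantifier outward, since the variables are now distinct and don't occur free across branches:
  ∃p ∃q ∃t (¬H(q) ∧ C(p) ∨ ¬H(t))
The quantifier ∀t sits under an odd number of negations (counting the antecedent side of each →), so it flips to ∃t.

existential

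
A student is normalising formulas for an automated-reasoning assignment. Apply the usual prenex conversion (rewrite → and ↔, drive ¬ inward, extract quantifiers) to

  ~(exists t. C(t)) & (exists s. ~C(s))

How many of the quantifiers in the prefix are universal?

1

Move each ¬ inward, flipping quantifiers it crosses:
  (forall t. ~C(t)) & (exists s. ~C(s))
Finally move all quantifiers to the prefix:
  forall t. exists s. (~C(t) & ~C(s))
The prefix is forall t exists s: 1 universal, 1 existential.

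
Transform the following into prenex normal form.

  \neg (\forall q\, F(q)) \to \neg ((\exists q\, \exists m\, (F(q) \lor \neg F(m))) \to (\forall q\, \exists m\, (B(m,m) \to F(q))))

\forall q\, \exists s\, \exists m\, \exists w\, \forall u\, (F(q) \lor (F(s) \lor \neg F(m)) \land B(u,u) \land \neg F(w))

Eliminate → and ↔ using ¬ and ∨.
  \neg \neg (\forall q\, F(q)) \lor \neg (\neg (\exists q\, \exists m\, (F(q) \lor \neg F(m))) \lor (\forall q\, \exists m\, (\neg B(m,m) \lor F(q))))
Push ¬ through the quantifiers and connectives to reach negation normal form:
  (\forall q\, F(q)) \lor (\exists q\, \exists m\, (F(q) \lor \neg F(m))) \land (\exists q\, \forall m\, (B(m,m) \land \neg F(q)))
Standardize variables apart so no two quantifiers bind the same name: q↦s, q↦w, m↦u.
  (\forall q\, F(q)) \lor (\exists s\, \exists m\, (F(s) \lor \neg F(m))) \land (\exists w\, \forall u\, (B(u,u) \land \neg F(w)))
Extract every quantifier outward, since the variables are now distinct and don't occur free across branches:
  \forall q\, \exists s\, \exists m\, \exists w\, \forall u\, (F(q) \lor (F(s) \lor \neg F(m)) \land B(u,u) \land \neg F(w))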